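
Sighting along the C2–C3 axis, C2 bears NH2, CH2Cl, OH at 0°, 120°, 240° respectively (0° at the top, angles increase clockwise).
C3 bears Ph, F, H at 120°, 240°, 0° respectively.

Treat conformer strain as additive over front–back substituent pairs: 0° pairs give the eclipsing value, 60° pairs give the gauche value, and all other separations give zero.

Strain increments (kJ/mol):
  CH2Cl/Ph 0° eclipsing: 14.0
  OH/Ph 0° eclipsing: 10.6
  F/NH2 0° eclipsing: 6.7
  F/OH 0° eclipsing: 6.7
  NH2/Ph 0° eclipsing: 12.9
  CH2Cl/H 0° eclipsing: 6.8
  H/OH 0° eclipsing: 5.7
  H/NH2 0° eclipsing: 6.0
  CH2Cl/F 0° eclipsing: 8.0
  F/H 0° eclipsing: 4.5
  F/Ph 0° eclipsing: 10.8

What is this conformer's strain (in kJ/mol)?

This conformer (eclipsed): NH2–H eclipsed, CH2Cl–Ph eclipsed, OH–F eclipsed; 6.0 + 14.0 + 6.7 = 26.7 kJ/mol.

26.7 kJ/mol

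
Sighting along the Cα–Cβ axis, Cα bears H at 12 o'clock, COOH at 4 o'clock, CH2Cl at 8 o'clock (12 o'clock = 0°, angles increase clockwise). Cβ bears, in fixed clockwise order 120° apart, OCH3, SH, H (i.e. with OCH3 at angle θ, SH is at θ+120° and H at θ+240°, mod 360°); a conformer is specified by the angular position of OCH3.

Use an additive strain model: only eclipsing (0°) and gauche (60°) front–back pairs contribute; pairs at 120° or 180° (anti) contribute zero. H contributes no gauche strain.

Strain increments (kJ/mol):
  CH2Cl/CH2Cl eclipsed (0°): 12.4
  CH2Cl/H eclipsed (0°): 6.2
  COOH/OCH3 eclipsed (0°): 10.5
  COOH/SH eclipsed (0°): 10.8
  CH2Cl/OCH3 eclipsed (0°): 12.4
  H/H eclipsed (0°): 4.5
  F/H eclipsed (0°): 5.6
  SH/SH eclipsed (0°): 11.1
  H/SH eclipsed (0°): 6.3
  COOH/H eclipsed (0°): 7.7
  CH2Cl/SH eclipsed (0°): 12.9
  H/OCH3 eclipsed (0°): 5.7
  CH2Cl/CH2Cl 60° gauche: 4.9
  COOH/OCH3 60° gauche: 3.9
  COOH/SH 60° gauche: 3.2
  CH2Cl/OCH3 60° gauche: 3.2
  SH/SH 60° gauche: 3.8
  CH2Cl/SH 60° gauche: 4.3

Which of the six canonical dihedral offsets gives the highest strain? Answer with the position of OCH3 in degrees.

OCH3 at 0° is eclipsed. H at 0° is eclipsed with OCH3 at 0° (5.7); COOH at 120° is eclipsed with SH at 120° (10.8); CH2Cl at 240° is eclipsed with H at 240° (6.2). Total 22.7 kJ/mol.
OCH3 at 60° is staggered. COOH at 120° is gauche with OCH3 at 60° (3.9); COOH at 120° is gauche with SH at 180° (3.2); CH2Cl at 240° is gauche with SH at 180° (4.3). Total 11.4 kJ/mol.
OCH3 at 120° is eclipsed. H at 0° is eclipsed with H at 0° (4.5); COOH at 120° is eclipsed with OCH3 at 120° (10.5); CH2Cl at 240° is eclipsed with SH at 240° (12.9). Total 27.9 kJ/mol.
OCH3 at 180° is staggered. COOH at 120° is gauche with OCH3 at 180° (3.9); CH2Cl at 240° is gauche with OCH3 at 180° (3.2); CH2Cl at 240° is gauche with SH at 300° (4.3). Total 11.4 kJ/mol.
OCH3 at 240° is eclipsed. H at 0° is eclipsed with SH at 0° (6.3); COOH at 120° is eclipsed with H at 120° (7.7); CH2Cl at 240° is eclipsed with OCH3 at 240° (12.4). Total 26.4 kJ/mol.
OCH3 at 300° is staggered. COOH at 120° is gauche with SH at 60° (3.2); CH2Cl at 240° is gauche with OCH3 at 300° (3.2). Total 6.4 kJ/mol.
The maximum (27.9 kJ/mol) occurs with OCH3 at 120°.

120°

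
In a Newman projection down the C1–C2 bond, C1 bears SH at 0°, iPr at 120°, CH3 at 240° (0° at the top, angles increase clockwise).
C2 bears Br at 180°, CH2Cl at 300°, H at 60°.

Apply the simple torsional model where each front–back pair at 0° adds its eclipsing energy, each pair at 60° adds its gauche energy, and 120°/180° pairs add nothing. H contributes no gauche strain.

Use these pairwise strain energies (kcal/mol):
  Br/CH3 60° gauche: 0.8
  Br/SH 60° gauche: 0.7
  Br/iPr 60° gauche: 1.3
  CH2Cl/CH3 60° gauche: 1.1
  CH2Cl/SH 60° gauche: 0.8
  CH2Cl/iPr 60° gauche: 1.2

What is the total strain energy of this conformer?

This conformer is staggered. SH at 0° is gauche with CH2Cl at 300° (0.8); iPr at 120° is gauche with Br at 180° (1.3); CH3 at 240° is gauche with Br at 180° (0.8); CH3 at 240° is gauche with CH2Cl at 300° (1.1). Total 4.0 kcal/mol.

4.0 kcal/mol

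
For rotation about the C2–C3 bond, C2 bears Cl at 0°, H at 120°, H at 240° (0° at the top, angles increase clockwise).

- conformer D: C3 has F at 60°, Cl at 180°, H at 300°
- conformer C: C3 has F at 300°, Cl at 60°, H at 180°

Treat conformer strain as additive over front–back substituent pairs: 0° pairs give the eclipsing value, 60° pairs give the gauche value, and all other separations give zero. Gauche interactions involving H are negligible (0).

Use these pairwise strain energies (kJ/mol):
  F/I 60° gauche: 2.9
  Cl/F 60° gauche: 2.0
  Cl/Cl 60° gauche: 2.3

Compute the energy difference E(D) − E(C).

-2.3 kJ/mol

D (staggered): Cl(0°)/F(60°) gauche 2.0 → 2.0 kJ/mol.
C (staggered): Cl(0°)/F(300°) gauche 2.0; Cl(0°)/Cl(60°) gauche 2.3 → 4.3 kJ/mol.
E(D) − E(C) = 2.0 − 4.3 = -2.3 kJ/mol.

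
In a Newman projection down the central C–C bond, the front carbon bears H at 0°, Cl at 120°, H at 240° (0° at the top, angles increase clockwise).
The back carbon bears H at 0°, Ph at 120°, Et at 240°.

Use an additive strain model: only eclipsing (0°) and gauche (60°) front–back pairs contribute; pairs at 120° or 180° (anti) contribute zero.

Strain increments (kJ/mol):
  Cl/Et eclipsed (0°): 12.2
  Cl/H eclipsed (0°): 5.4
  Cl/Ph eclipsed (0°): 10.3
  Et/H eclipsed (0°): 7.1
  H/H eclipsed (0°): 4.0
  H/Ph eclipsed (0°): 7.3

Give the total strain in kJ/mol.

This conformer (eclipsed): H(0°)/H(0°) eclipsed 4.0; Cl(120°)/Ph(120°) eclipsed 10.3; H(240°)/Et(240°) eclipsed 7.1 → 21.4 kJ/mol.

21.4 kJ/mol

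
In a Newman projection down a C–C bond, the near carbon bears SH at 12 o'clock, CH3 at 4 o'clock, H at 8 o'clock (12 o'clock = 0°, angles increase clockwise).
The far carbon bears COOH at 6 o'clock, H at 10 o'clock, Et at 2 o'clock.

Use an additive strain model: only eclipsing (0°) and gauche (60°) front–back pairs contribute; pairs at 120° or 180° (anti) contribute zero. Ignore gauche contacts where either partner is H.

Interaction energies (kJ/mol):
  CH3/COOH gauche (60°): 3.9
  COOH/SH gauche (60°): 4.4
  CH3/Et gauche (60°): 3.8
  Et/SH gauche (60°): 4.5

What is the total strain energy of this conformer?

12.2 kJ/mol

This conformer (staggered): SH(0°)/Et(60°) gauche 4.5; CH3(120°)/COOH(180°) gauche 3.9; CH3(120°)/Et(60°) gauche 3.8 → 12.2 kJ/mol.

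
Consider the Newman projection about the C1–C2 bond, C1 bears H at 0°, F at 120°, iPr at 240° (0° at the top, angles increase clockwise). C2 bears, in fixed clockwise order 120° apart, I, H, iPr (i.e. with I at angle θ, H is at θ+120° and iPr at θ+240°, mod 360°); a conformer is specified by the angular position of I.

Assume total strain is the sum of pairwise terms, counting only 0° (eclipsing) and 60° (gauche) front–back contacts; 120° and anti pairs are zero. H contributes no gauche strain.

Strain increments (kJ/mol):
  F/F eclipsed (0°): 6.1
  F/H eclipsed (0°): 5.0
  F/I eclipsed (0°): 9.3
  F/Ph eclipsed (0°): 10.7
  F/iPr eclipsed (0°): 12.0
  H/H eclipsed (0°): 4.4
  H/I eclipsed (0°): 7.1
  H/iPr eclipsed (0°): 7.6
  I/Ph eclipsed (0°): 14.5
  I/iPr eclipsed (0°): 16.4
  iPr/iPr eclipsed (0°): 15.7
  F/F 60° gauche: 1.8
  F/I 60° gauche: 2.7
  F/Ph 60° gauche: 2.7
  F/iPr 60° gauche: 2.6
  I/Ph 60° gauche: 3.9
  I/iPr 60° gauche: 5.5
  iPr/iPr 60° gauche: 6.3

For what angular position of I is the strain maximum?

I at 0° (eclipsed): H(0°)/I(0°) eclipsed 7.1; F(120°)/H(120°) eclipsed 5.0; iPr(240°)/iPr(240°) eclipsed 15.7 → 27.8 kJ/mol.
I at 60° (staggered): F(120°)/I(60°) gauche 2.7; iPr(240°)/iPr(300°) gauche 6.3 → 9.0 kJ/mol.
I at 120° (eclipsed): H(0°)/iPr(0°) eclipsed 7.6; F(120°)/I(120°) eclipsed 9.3; iPr(240°)/H(240°) eclipsed 7.6 → 24.5 kJ/mol.
I at 180° (staggered): F(120°)/I(180°) gauche 2.7; F(120°)/iPr(60°) gauche 2.6; iPr(240°)/I(180°) gauche 5.5 → 10.8 kJ/mol.
I at 240° (eclipsed): H(0°)/H(0°) eclipsed 4.4; F(120°)/iPr(120°) eclipsed 12.0; iPr(240°)/I(240°) eclipsed 16.4 → 32.8 kJ/mol.
I at 300° (staggered): F(120°)/iPr(180°) gauche 2.6; iPr(240°)/I(300°) gauche 5.5; iPr(240°)/iPr(180°) gauche 6.3 → 14.4 kJ/mol.
The maximum (32.8 kJ/mol) occurs with I at 240°.

240°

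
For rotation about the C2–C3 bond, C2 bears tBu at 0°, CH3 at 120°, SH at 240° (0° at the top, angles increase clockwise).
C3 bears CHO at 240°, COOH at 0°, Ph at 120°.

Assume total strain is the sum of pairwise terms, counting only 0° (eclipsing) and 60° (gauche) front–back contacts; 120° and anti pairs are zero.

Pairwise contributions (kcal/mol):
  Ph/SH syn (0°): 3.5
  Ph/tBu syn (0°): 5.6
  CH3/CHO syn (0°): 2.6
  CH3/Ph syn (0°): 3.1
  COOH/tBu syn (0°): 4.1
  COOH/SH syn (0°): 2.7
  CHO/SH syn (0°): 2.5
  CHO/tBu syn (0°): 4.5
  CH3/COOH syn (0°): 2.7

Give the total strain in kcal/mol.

9.7 kcal/mol

This conformer (eclipsed): tBu(0°)/COOH(0°) eclipsed 4.1; CH3(120°)/Ph(120°) eclipsed 3.1; SH(240°)/CHO(240°) eclipsed 2.5 → 9.7 kcal/mol.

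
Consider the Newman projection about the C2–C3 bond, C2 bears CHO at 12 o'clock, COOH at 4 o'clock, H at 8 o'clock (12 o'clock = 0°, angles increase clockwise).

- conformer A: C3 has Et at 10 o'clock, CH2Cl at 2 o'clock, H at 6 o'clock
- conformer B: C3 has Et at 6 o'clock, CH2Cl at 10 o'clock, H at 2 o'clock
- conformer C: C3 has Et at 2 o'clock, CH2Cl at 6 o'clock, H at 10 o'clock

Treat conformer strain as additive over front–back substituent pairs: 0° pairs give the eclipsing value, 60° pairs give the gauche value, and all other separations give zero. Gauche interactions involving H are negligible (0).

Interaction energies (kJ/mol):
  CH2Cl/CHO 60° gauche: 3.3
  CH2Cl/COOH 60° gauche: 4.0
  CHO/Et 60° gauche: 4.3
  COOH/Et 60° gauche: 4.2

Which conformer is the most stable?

B

A (staggered): CHO(0°)/Et(300°) gauche 4.3; CHO(0°)/CH2Cl(60°) gauche 3.3; COOH(120°)/CH2Cl(60°) gauche 4.0 → 11.6 kJ/mol.
B (staggered): CHO(0°)/CH2Cl(300°) gauche 3.3; COOH(120°)/Et(180°) gauche 4.2 → 7.5 kJ/mol.
C (staggered): CHO(0°)/Et(60°) gauche 4.3; COOH(120°)/Et(60°) gauche 4.2; COOH(120°)/CH2Cl(180°) gauche 4.0 → 12.5 kJ/mol.
B has the lowest total (7.5 kJ/mol).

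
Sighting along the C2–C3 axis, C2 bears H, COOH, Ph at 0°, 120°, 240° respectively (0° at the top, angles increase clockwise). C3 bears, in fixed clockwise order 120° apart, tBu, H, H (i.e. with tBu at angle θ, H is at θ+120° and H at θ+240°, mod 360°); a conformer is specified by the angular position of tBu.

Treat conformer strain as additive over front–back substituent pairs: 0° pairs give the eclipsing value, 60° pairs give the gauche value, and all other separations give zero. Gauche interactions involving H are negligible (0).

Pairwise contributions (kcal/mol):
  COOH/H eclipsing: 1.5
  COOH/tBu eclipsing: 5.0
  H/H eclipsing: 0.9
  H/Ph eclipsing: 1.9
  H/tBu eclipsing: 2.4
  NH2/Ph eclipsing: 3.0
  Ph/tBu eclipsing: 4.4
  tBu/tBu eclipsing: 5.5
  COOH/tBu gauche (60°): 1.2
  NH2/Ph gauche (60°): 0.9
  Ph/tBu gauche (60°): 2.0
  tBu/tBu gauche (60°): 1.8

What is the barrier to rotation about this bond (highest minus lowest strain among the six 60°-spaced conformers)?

6.6 kcal/mol

tBu at 0° (eclipsed): H–tBu eclipsed, COOH–H eclipsed, Ph–H eclipsed; 2.4 + 1.5 + 1.9 = 5.8 kcal/mol.
tBu at 60° (staggered): COOH–tBu gauche; 1.2 = 1.2 kcal/mol.
tBu at 120° (eclipsed): H–H eclipsed, COOH–tBu eclipsed, Ph–H eclipsed; 0.9 + 5.0 + 1.9 = 7.8 kcal/mol.
tBu at 180° (staggered): COOH–tBu gauche, Ph–tBu gauche; 1.2 + 2.0 = 3.2 kcal/mol.
tBu at 240° (eclipsed): H–H eclipsed, COOH–H eclipsed, Ph–tBu eclipsed; 0.9 + 1.5 + 4.4 = 6.8 kcal/mol.
tBu at 300° (staggered): Ph–tBu gauche; 2.0 = 2.0 kcal/mol.
Max at 120° (7.8 kcal/mol), min at 60° (1.2 kcal/mol); barrier = 6.6 kcal/mol.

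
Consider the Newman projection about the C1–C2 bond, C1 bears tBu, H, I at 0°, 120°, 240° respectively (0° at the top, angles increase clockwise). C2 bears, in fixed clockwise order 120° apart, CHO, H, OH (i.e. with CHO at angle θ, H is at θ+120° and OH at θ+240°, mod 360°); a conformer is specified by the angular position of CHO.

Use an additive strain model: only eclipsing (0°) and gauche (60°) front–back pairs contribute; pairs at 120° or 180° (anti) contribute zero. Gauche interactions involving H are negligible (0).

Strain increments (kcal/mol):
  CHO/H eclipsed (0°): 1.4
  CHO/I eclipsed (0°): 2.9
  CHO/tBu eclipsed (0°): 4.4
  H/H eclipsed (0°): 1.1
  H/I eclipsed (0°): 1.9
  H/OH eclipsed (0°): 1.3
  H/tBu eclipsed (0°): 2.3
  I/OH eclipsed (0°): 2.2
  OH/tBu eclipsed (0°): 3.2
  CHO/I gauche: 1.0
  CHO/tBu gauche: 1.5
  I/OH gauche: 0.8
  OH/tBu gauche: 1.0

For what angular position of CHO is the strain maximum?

0°

CHO at 0° (eclipsed): tBu–CHO eclipsed, H–H eclipsed, I–OH eclipsed; 4.4 + 1.1 + 2.2 = 7.7 kcal/mol.
CHO at 60° (staggered): tBu–CHO gauche, tBu–OH gauche, I–OH gauche; 1.5 + 1.0 + 0.8 = 3.3 kcal/mol.
CHO at 120° (eclipsed): tBu–OH eclipsed, H–CHO eclipsed, I–H eclipsed; 3.2 + 1.4 + 1.9 = 6.5 kcal/mol.
CHO at 180° (staggered): tBu–OH gauche, I–CHO gauche; 1.0 + 1.0 = 2.0 kcal/mol.
CHO at 240° (eclipsed): tBu–H eclipsed, H–OH eclipsed, I–CHO eclipsed; 2.3 + 1.3 + 2.9 = 6.5 kcal/mol.
CHO at 300° (staggered): tBu–CHO gauche, I–CHO gauche, I–OH gauche; 1.5 + 1.0 + 0.8 = 3.3 kcal/mol.
The maximum (7.7 kcal/mol) occurs with CHO at 0°.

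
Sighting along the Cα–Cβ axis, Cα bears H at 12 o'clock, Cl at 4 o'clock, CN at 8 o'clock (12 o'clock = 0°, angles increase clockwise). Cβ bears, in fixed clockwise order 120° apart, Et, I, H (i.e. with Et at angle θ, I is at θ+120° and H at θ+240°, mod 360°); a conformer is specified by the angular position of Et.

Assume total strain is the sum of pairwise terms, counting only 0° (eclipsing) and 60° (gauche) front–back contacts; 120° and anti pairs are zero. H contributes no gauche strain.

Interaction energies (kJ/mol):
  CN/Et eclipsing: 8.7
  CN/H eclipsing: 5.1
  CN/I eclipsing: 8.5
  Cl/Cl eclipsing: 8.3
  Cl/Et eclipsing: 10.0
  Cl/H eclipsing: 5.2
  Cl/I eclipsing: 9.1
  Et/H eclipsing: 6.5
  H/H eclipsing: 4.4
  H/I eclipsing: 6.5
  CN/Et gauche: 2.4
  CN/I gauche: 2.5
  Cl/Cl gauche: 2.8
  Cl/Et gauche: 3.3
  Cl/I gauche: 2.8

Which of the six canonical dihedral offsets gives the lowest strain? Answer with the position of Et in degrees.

Et at 0° (eclipsed): H(0°)/Et(0°) eclipsed 6.5; Cl(120°)/I(120°) eclipsed 9.1; CN(240°)/H(240°) eclipsed 5.1 → 20.7 kJ/mol.
Et at 60° (staggered): Cl(120°)/Et(60°) gauche 3.3; Cl(120°)/I(180°) gauche 2.8; CN(240°)/I(180°) gauche 2.5 → 8.6 kJ/mol.
Et at 120° (eclipsed): H(0°)/H(0°) eclipsed 4.4; Cl(120°)/Et(120°) eclipsed 10.0; CN(240°)/I(240°) eclipsed 8.5 → 22.9 kJ/mol.
Et at 180° (staggered): Cl(120°)/Et(180°) gauche 3.3; CN(240°)/Et(180°) gauche 2.4; CN(240°)/I(300°) gauche 2.5 → 8.2 kJ/mol.
Et at 240° (eclipsed): H(0°)/I(0°) eclipsed 6.5; Cl(120°)/H(120°) eclipsed 5.2; CN(240°)/Et(240°) eclipsed 8.7 → 20.4 kJ/mol.
Et at 300° (staggered): Cl(120°)/I(60°) gauche 2.8; CN(240°)/Et(300°) gauche 2.4 → 5.2 kJ/mol.
The minimum (5.2 kJ/mol) occurs with Et at 300°.

300°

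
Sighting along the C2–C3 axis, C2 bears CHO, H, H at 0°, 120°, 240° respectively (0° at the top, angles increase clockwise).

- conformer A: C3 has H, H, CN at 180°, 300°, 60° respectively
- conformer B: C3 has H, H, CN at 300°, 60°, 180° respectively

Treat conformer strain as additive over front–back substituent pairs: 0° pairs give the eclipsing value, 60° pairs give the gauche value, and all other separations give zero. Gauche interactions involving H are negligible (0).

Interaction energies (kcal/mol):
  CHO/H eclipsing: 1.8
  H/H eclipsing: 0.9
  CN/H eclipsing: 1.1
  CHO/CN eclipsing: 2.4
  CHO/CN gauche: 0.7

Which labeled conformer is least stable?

A

A is staggered. CHO at 0° is gauche with CN at 60° (0.7). Total 0.7 kcal/mol.
B (staggered): no non-H gauche contacts → 0.0 kcal/mol.
A has the highest total (0.7 kcal/mol).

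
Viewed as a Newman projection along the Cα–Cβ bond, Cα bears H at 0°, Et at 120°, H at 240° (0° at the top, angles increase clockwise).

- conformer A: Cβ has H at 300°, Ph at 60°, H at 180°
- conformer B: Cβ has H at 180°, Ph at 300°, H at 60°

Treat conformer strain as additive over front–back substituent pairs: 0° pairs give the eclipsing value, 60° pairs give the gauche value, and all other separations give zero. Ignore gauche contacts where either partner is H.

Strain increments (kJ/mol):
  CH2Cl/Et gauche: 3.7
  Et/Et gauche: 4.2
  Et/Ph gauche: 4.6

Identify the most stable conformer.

A (staggered): Et–Ph gauche; 4.6 = 4.6 kJ/mol.
B (staggered): no non-H gauche contacts → 0.0 kJ/mol.
B has the lowest total (0.0 kJ/mol).

B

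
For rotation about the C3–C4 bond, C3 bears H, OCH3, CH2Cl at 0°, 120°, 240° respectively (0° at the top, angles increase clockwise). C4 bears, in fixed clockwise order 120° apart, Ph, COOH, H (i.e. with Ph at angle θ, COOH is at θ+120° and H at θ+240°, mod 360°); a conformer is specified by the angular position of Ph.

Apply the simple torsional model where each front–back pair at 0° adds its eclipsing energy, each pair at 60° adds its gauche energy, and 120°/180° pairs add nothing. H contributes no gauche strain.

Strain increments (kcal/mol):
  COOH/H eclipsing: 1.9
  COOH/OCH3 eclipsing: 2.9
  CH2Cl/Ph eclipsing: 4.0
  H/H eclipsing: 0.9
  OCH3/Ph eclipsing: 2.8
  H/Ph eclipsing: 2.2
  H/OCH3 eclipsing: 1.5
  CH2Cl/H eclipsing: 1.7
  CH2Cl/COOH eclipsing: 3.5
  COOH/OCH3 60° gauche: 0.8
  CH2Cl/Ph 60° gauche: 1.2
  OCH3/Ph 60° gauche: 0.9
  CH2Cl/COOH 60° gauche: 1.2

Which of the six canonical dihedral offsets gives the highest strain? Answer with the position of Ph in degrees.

Ph at 0° (eclipsed): H(0°)/Ph(0°) eclipsed 2.2; OCH3(120°)/COOH(120°) eclipsed 2.9; CH2Cl(240°)/H(240°) eclipsed 1.7 → 6.8 kcal/mol.
Ph at 60° (staggered): OCH3(120°)/Ph(60°) gauche 0.9; OCH3(120°)/COOH(180°) gauche 0.8; CH2Cl(240°)/COOH(180°) gauche 1.2 → 2.9 kcal/mol.
Ph at 120° (eclipsed): H(0°)/H(0°) eclipsed 0.9; OCH3(120°)/Ph(120°) eclipsed 2.8; CH2Cl(240°)/COOH(240°) eclipsed 3.5 → 7.2 kcal/mol.
Ph at 180° (staggered): OCH3(120°)/Ph(180°) gauche 0.9; CH2Cl(240°)/Ph(180°) gauche 1.2; CH2Cl(240°)/COOH(300°) gauche 1.2 → 3.3 kcal/mol.
Ph at 240° (eclipsed): H(0°)/COOH(0°) eclipsed 1.9; OCH3(120°)/H(120°) eclipsed 1.5; CH2Cl(240°)/Ph(240°) eclipsed 4.0 → 7.4 kcal/mol.
Ph at 300° (staggered): OCH3(120°)/COOH(60°) gauche 0.8; CH2Cl(240°)/Ph(300°) gauche 1.2 → 2.0 kcal/mol.
The maximum (7.4 kcal/mol) occurs with Ph at 240°.

240°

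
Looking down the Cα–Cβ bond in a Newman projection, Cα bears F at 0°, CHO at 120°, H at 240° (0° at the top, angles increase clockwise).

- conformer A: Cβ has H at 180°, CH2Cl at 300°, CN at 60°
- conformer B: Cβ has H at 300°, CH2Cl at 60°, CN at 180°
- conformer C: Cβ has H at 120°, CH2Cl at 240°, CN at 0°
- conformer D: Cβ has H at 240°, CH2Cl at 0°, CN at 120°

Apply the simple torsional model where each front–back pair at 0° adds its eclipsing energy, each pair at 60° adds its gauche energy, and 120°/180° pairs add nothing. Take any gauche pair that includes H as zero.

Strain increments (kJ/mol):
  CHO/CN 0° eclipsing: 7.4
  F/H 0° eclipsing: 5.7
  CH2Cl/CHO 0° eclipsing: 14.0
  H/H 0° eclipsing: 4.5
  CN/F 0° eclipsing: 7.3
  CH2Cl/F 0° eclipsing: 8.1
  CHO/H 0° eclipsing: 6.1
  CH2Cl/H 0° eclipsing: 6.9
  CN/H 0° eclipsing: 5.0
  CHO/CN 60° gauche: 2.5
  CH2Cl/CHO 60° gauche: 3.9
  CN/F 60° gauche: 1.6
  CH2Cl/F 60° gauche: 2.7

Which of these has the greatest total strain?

C

A is staggered. F at 0° is gauche with CH2Cl at 300° (2.7); F at 0° is gauche with CN at 60° (1.6); CHO at 120° is gauche with CN at 60° (2.5). Total 6.8 kJ/mol.
B is staggered. F at 0° is gauche with CH2Cl at 60° (2.7); CHO at 120° is gauche with CH2Cl at 60° (3.9); CHO at 120° is gauche with CN at 180° (2.5). Total 9.1 kJ/mol.
C is eclipsed. F at 0° is eclipsed with CN at 0° (7.3); CHO at 120° is eclipsed with H at 120° (6.1); H at 240° is eclipsed with CH2Cl at 240° (6.9). Total 20.3 kJ/mol.
D is eclipsed. F at 0° is eclipsed with CH2Cl at 0° (8.1); CHO at 120° is eclipsed with CN at 120° (7.4); H at 240° is eclipsed with H at 240° (4.5). Total 20.0 kJ/mol.
C has the highest total (20.3 kJ/mol).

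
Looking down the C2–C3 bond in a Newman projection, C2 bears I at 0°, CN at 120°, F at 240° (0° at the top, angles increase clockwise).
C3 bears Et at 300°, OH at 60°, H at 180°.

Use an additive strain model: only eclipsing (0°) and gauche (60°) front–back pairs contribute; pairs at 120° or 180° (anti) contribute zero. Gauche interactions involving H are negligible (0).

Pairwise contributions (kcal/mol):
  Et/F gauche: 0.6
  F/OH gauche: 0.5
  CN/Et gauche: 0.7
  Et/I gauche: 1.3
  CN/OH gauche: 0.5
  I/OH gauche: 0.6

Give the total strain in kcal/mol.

3.0 kcal/mol

This conformer is staggered. I at 0° is gauche with Et at 300° (1.3); I at 0° is gauche with OH at 60° (0.6); CN at 120° is gauche with OH at 60° (0.5); F at 240° is gauche with Et at 300° (0.6). Total 3.0 kcal/mol.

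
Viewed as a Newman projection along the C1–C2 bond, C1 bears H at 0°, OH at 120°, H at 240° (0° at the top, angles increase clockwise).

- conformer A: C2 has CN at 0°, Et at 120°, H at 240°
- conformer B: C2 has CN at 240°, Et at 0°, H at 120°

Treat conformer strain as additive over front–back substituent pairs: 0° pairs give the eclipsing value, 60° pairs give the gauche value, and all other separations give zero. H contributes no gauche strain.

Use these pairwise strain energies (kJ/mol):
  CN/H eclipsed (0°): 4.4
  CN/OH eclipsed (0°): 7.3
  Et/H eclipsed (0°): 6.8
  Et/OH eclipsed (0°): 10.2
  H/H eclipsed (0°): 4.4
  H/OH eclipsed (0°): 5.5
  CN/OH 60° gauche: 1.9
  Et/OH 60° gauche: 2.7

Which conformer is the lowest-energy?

B

A is eclipsed. H at 0° is eclipsed with CN at 0° (4.4); OH at 120° is eclipsed with Et at 120° (10.2); H at 240° is eclipsed with H at 240° (4.4). Total 19.0 kJ/mol.
B is eclipsed. H at 0° is eclipsed with Et at 0° (6.8); OH at 120° is eclipsed with H at 120° (5.5); H at 240° is eclipsed with CN at 240° (4.4). Total 16.7 kJ/mol.
B has the lowest total (16.7 kJ/mol).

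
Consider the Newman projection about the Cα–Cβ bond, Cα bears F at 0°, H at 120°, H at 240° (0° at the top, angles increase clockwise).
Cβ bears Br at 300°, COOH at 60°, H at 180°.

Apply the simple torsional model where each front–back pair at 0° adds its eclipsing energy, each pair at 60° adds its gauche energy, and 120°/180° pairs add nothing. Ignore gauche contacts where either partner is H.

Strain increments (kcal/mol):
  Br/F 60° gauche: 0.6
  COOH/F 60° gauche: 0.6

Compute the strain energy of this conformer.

1.2 kcal/mol

This conformer (staggered): F–Br gauche, F–COOH gauche; 0.6 + 0.6 = 1.2 kcal/mol.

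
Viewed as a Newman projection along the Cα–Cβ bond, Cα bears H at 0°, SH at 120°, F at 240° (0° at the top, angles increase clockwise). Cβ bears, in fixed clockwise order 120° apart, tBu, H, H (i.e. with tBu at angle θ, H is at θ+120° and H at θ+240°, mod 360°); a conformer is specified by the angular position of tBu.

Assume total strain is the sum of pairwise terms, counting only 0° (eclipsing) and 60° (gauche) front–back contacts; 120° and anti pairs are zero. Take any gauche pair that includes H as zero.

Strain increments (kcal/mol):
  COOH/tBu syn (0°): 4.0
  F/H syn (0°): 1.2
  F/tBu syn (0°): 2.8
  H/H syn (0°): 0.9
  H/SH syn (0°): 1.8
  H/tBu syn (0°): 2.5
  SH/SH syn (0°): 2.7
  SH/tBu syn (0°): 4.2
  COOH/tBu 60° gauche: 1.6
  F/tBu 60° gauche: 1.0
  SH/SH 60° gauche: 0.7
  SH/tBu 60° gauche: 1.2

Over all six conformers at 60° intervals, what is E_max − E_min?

5.3 kcal/mol

tBu at 0° (eclipsed): H(0°)/tBu(0°) eclipsed 2.5; SH(120°)/H(120°) eclipsed 1.8; F(240°)/H(240°) eclipsed 1.2 → 5.5 kcal/mol.
tBu at 60° (staggered): SH(120°)/tBu(60°) gauche 1.2 → 1.2 kcal/mol.
tBu at 120° (eclipsed): H(0°)/H(0°) eclipsed 0.9; SH(120°)/tBu(120°) eclipsed 4.2; F(240°)/H(240°) eclipsed 1.2 → 6.3 kcal/mol.
tBu at 180° (staggered): SH(120°)/tBu(180°) gauche 1.2; F(240°)/tBu(180°) gauche 1.0 → 2.2 kcal/mol.
tBu at 240° (eclipsed): H(0°)/H(0°) eclipsed 0.9; SH(120°)/H(120°) eclipsed 1.8; F(240°)/tBu(240°) eclipsed 2.8 → 5.5 kcal/mol.
tBu at 300° (staggered): F(240°)/tBu(300°) gauche 1.0 → 1.0 kcal/mol.
Max at 120° (6.3 kcal/mol), min at 300° (1.0 kcal/mol); barrier = 5.3 kcal/mol.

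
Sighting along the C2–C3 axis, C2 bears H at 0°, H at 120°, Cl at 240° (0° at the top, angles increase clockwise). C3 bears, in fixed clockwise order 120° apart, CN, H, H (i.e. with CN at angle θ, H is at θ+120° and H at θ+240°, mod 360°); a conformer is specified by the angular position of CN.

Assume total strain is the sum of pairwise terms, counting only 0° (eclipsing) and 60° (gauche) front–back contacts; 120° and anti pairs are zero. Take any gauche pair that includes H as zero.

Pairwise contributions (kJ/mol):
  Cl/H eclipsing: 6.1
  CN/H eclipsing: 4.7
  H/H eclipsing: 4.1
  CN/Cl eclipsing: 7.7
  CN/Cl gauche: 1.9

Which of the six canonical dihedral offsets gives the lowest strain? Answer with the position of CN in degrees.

60°

CN at 0° is eclipsed. H at 0° is eclipsed with CN at 0° (4.7); H at 120° is eclipsed with H at 120° (4.1); Cl at 240° is eclipsed with H at 240° (6.1). Total 14.9 kJ/mol.
CN at 60° (staggered): no non-H gauche contacts → 0.0 kJ/mol.
CN at 120° is eclipsed. H at 0° is eclipsed with H at 0° (4.1); H at 120° is eclipsed with CN at 120° (4.7); Cl at 240° is eclipsed with H at 240° (6.1). Total 14.9 kJ/mol.
CN at 180° is staggered. Cl at 240° is gauche with CN at 180° (1.9). Total 1.9 kJ/mol.
CN at 240° is eclipsed. H at 0° is eclipsed with H at 0° (4.1); H at 120° is eclipsed with H at 120° (4.1); Cl at 240° is eclipsed with CN at 240° (7.7). Total 15.9 kJ/mol.
CN at 300° is staggered. Cl at 240° is gauche with CN at 300° (1.9). Total 1.9 kJ/mol.
The minimum (0.0 kJ/mol) occurs with CN at 60°.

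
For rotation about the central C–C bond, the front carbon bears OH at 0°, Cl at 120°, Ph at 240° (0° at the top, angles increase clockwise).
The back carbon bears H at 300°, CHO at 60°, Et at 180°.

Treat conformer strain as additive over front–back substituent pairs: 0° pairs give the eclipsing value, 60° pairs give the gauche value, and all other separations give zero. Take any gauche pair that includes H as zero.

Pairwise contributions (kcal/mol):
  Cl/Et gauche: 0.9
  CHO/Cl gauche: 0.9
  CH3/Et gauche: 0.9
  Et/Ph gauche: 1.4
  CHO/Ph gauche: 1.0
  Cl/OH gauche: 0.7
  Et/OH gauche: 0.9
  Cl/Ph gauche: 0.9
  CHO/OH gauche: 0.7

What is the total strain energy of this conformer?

This conformer is staggered. OH at 0° is gauche with CHO at 60° (0.7); Cl at 120° is gauche with CHO at 60° (0.9); Cl at 120° is gauche with Et at 180° (0.9); Ph at 240° is gauche with Et at 180° (1.4). Total 3.9 kcal/mol.

3.9 kcal/mol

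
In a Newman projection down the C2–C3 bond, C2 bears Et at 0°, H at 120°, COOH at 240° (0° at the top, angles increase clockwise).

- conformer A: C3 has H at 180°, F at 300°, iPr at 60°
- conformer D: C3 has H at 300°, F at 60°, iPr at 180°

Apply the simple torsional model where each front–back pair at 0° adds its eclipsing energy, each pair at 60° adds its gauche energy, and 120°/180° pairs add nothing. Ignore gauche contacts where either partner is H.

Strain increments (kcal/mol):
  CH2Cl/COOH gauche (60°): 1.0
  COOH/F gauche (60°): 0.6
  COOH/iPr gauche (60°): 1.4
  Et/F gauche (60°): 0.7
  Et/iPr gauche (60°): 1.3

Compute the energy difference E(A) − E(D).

A (staggered): Et(0°)/F(300°) gauche 0.7; Et(0°)/iPr(60°) gauche 1.3; COOH(240°)/F(300°) gauche 0.6 → 2.6 kcal/mol.
D (staggered): Et(0°)/F(60°) gauche 0.7; COOH(240°)/iPr(180°) gauche 1.4 → 2.1 kcal/mol.
E(A) − E(D) = 2.6 − 2.1 = +0.5 kcal/mol.

+0.5 kcal/mol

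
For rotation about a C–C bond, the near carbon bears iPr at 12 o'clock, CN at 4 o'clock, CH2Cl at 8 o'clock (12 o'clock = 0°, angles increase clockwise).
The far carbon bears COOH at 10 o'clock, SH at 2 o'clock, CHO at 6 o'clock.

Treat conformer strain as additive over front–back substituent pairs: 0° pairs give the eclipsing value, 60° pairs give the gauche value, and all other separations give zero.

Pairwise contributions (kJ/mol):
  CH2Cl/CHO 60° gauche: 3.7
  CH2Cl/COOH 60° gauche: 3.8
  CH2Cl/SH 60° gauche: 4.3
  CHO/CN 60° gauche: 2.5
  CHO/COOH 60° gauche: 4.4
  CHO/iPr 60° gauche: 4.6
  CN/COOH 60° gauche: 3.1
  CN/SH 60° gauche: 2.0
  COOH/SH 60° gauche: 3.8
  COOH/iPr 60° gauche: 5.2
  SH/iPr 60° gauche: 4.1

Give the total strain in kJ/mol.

This conformer is staggered. iPr at 0° is gauche with COOH at 300° (5.2); iPr at 0° is gauche with SH at 60° (4.1); CN at 120° is gauche with SH at 60° (2.0); CN at 120° is gauche with CHO at 180° (2.5); CH2Cl at 240° is gauche with COOH at 300° (3.8); CH2Cl at 240° is gauche with CHO at 180° (3.7). Total 21.3 kJ/mol.

21.3 kJ/mol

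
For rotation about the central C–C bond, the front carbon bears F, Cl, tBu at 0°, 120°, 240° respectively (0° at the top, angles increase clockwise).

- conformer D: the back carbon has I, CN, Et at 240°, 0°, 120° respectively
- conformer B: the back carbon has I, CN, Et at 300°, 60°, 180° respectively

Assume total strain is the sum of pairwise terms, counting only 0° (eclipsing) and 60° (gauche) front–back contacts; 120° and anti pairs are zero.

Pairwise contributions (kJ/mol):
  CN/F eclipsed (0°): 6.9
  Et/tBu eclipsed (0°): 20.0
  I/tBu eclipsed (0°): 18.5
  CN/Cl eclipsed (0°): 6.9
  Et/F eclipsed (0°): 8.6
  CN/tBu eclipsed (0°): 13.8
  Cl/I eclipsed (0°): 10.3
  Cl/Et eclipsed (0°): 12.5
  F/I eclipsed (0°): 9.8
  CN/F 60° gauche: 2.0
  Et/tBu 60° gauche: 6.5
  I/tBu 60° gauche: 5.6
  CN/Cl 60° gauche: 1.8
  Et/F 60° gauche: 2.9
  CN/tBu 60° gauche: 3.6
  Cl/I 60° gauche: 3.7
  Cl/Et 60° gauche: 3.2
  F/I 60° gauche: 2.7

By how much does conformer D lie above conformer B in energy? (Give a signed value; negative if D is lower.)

D (eclipsed): F(0°)/CN(0°) eclipsed 6.9; Cl(120°)/Et(120°) eclipsed 12.5; tBu(240°)/I(240°) eclipsed 18.5 → 37.9 kJ/mol.
B (staggered): F(0°)/I(300°) gauche 2.7; F(0°)/CN(60°) gauche 2.0; Cl(120°)/CN(60°) gauche 1.8; Cl(120°)/Et(180°) gauche 3.2; tBu(240°)/I(300°) gauche 5.6; tBu(240°)/Et(180°) gauche 6.5 → 21.8 kJ/mol.
E(D) − E(B) = 37.9 − 21.8 = +16.1 kJ/mol.

+16.1 kJ/mol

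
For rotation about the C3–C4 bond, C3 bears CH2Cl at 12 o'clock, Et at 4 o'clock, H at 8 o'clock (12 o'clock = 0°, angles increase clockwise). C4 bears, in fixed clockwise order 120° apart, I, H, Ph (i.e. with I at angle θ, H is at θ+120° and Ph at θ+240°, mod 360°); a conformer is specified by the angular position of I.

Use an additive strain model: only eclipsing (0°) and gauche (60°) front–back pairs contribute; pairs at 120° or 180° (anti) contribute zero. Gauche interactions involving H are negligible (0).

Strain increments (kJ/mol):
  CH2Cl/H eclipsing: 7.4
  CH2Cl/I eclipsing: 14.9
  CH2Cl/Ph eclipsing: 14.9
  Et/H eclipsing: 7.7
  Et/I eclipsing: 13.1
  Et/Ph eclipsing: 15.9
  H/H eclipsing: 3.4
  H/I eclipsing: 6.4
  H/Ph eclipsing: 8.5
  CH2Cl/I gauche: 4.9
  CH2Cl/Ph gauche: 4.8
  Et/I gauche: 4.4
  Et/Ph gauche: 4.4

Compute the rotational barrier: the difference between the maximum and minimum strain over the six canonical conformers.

I at 0° (eclipsed): CH2Cl(0°)/I(0°) eclipsed 14.9; Et(120°)/H(120°) eclipsed 7.7; H(240°)/Ph(240°) eclipsed 8.5 → 31.1 kJ/mol.
I at 60° (staggered): CH2Cl(0°)/I(60°) gauche 4.9; CH2Cl(0°)/Ph(300°) gauche 4.8; Et(120°)/I(60°) gauche 4.4 → 14.1 kJ/mol.
I at 120° (eclipsed): CH2Cl(0°)/Ph(0°) eclipsed 14.9; Et(120°)/I(120°) eclipsed 13.1; H(240°)/H(240°) eclipsed 3.4 → 31.4 kJ/mol.
I at 180° (staggered): CH2Cl(0°)/Ph(60°) gauche 4.8; Et(120°)/I(180°) gauche 4.4; Et(120°)/Ph(60°) gauche 4.4 → 13.6 kJ/mol.
I at 240° (eclipsed): CH2Cl(0°)/H(0°) eclipsed 7.4; Et(120°)/Ph(120°) eclipsed 15.9; H(240°)/I(240°) eclipsed 6.4 → 29.7 kJ/mol.
I at 300° (staggered): CH2Cl(0°)/I(300°) gauche 4.9; Et(120°)/Ph(180°) gauche 4.4 → 9.3 kJ/mol.
Max at 120° (31.4 kJ/mol), min at 300° (9.3 kJ/mol); barrier = 22.1 kJ/mol.

22.1 kJ/mol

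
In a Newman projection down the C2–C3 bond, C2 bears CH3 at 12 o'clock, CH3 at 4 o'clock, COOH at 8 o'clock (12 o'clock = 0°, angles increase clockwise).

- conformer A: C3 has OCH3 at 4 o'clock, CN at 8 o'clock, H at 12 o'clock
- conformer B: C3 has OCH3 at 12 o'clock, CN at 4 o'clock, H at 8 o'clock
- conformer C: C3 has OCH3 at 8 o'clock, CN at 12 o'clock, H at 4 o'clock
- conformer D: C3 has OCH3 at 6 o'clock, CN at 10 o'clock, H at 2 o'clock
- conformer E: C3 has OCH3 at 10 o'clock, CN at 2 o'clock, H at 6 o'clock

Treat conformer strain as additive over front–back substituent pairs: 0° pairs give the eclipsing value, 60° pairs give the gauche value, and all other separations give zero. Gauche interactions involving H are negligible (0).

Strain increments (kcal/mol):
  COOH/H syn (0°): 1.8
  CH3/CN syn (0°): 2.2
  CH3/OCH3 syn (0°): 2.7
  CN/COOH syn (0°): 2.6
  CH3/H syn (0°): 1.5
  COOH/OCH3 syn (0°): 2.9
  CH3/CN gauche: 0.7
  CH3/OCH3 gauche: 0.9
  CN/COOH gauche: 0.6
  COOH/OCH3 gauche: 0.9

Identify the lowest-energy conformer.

D

A is eclipsed. CH3 at 0° is eclipsed with H at 0° (1.5); CH3 at 120° is eclipsed with OCH3 at 120° (2.7); COOH at 240° is eclipsed with CN at 240° (2.6). Total 6.8 kcal/mol.
B is eclipsed. CH3 at 0° is eclipsed with OCH3 at 0° (2.7); CH3 at 120° is eclipsed with CN at 120° (2.2); COOH at 240° is eclipsed with H at 240° (1.8). Total 6.7 kcal/mol.
C is eclipsed. CH3 at 0° is eclipsed with CN at 0° (2.2); CH3 at 120° is eclipsed with H at 120° (1.5); COOH at 240° is eclipsed with OCH3 at 240° (2.9). Total 6.6 kcal/mol.
D is staggered. CH3 at 0° is gauche with CN at 300° (0.7); CH3 at 120° is gauche with OCH3 at 180° (0.9); COOH at 240° is gauche with OCH3 at 180° (0.9); COOH at 240° is gauche with CN at 300° (0.6). Total 3.1 kcal/mol.
E is staggered. CH3 at 0° is gauche with OCH3 at 300° (0.9); CH3 at 0° is gauche with CN at 60° (0.7); CH3 at 120° is gauche with CN at 60° (0.7); COOH at 240° is gauche with OCH3 at 300° (0.9). Total 3.2 kcal/mol.
D has the lowest total (3.1 kcal/mol).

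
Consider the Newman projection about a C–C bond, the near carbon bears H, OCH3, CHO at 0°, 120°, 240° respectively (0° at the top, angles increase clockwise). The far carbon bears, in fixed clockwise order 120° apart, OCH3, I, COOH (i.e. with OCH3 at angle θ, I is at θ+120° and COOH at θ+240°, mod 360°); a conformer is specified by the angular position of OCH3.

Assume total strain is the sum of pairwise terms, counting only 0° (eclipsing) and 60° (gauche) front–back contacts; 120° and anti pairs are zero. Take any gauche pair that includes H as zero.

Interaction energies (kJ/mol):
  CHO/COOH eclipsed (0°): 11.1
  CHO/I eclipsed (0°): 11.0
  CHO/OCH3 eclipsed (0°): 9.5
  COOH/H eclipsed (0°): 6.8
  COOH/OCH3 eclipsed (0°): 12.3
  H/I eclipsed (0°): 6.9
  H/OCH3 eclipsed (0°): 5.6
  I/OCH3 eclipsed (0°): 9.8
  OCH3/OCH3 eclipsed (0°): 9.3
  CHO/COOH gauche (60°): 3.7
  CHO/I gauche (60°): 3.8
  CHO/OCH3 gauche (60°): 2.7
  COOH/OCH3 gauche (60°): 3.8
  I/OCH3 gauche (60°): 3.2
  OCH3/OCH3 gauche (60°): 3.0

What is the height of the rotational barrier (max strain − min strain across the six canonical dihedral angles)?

OCH3 at 0° (eclipsed): H–OCH3 eclipsed, OCH3–I eclipsed, CHO–COOH eclipsed; 5.6 + 9.8 + 11.1 = 26.5 kJ/mol.
OCH3 at 60° (staggered): OCH3–OCH3 gauche, OCH3–I gauche, CHO–I gauche, CHO–COOH gauche; 3.0 + 3.2 + 3.8 + 3.7 = 13.7 kJ/mol.
OCH3 at 120° (eclipsed): H–COOH eclipsed, OCH3–OCH3 eclipsed, CHO–I eclipsed; 6.8 + 9.3 + 11.0 = 27.1 kJ/mol.
OCH3 at 180° (staggered): OCH3–OCH3 gauche, OCH3–COOH gauche, CHO–OCH3 gauche, CHO–I gauche; 3.0 + 3.8 + 2.7 + 3.8 = 13.3 kJ/mol.
OCH3 at 240° (eclipsed): H–I eclipsed, OCH3–COOH eclipsed, CHO–OCH3 eclipsed; 6.9 + 12.3 + 9.5 = 28.7 kJ/mol.
OCH3 at 300° (staggered): OCH3–I gauche, OCH3–COOH gauche, CHO–OCH3 gauche, CHO–COOH gauche; 3.2 + 3.8 + 2.7 + 3.7 = 13.4 kJ/mol.
Max at 240° (28.7 kJ/mol), min at 180° (13.3 kJ/mol); barrier = 15.4 kJ/mol.

15.4 kJ/mol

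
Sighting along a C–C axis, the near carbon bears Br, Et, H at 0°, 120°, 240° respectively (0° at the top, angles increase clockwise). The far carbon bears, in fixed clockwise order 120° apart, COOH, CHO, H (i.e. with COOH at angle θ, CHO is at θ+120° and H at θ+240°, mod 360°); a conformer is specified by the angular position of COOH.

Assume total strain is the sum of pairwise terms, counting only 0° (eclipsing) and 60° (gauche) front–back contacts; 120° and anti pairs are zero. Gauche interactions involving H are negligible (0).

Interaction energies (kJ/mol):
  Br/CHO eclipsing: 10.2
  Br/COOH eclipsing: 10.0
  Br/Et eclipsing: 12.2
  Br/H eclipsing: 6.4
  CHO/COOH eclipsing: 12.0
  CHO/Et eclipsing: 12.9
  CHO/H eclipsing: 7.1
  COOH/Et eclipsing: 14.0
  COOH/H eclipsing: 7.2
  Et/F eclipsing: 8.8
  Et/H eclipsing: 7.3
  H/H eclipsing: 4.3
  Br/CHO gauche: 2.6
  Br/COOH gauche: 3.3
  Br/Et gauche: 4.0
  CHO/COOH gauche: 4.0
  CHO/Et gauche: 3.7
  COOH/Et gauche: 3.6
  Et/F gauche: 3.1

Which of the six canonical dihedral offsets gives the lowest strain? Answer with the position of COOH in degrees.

COOH at 0° (eclipsed): Br(0°)/COOH(0°) eclipsed 10.0; Et(120°)/CHO(120°) eclipsed 12.9; H(240°)/H(240°) eclipsed 4.3 → 27.2 kJ/mol.
COOH at 60° (staggered): Br(0°)/COOH(60°) gauche 3.3; Et(120°)/COOH(60°) gauche 3.6; Et(120°)/CHO(180°) gauche 3.7 → 10.6 kJ/mol.
COOH at 120° (eclipsed): Br(0°)/H(0°) eclipsed 6.4; Et(120°)/COOH(120°) eclipsed 14.0; H(240°)/CHO(240°) eclipsed 7.1 → 27.5 kJ/mol.
COOH at 180° (staggered): Br(0°)/CHO(300°) gauche 2.6; Et(120°)/COOH(180°) gauche 3.6 → 6.2 kJ/mol.
COOH at 240° (eclipsed): Br(0°)/CHO(0°) eclipsed 10.2; Et(120°)/H(120°) eclipsed 7.3; H(240°)/COOH(240°) eclipsed 7.2 → 24.7 kJ/mol.
COOH at 300° (staggered): Br(0°)/COOH(300°) gauche 3.3; Br(0°)/CHO(60°) gauche 2.6; Et(120°)/CHO(60°) gauche 3.7 → 9.6 kJ/mol.
The minimum (6.2 kJ/mol) occurs with COOH at 180°.

180°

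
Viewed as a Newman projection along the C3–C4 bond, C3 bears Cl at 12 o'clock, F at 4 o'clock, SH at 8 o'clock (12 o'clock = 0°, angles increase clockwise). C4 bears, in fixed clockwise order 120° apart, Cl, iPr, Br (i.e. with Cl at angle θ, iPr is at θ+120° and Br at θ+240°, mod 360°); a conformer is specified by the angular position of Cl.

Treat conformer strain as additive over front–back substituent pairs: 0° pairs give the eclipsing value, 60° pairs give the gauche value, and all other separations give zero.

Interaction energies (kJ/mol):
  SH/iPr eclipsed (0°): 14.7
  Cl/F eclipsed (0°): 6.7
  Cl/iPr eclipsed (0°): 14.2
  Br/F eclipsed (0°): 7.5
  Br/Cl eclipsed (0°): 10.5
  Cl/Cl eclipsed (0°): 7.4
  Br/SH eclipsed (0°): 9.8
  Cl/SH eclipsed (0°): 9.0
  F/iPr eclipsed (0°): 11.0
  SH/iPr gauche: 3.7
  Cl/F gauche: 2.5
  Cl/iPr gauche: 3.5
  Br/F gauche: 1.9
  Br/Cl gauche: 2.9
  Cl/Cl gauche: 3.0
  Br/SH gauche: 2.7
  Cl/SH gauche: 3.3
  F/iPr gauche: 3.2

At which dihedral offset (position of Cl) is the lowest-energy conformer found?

300°

Cl at 0° (eclipsed): Cl–Cl eclipsed, F–iPr eclipsed, SH–Br eclipsed; 7.4 + 11.0 + 9.8 = 28.2 kJ/mol.
Cl at 60° (staggered): Cl–Cl gauche, Cl–Br gauche, F–Cl gauche, F–iPr gauche, SH–iPr gauche, SH–Br gauche; 3.0 + 2.9 + 2.5 + 3.2 + 3.7 + 2.7 = 18.0 kJ/mol.
Cl at 120° (eclipsed): Cl–Br eclipsed, F–Cl eclipsed, SH–iPr eclipsed; 10.5 + 6.7 + 14.7 = 31.9 kJ/mol.
Cl at 180° (staggered): Cl–iPr gauche, Cl–Br gauche, F–Cl gauche, F–Br gauche, SH–Cl gauche, SH–iPr gauche; 3.5 + 2.9 + 2.5 + 1.9 + 3.3 + 3.7 = 17.8 kJ/mol.
Cl at 240° (eclipsed): Cl–iPr eclipsed, F–Br eclipsed, SH–Cl eclipsed; 14.2 + 7.5 + 9.0 = 30.7 kJ/mol.
Cl at 300° (staggered): Cl–Cl gauche, Cl–iPr gauche, F–iPr gauche, F–Br gauche, SH–Cl gauche, SH–Br gauche; 3.0 + 3.5 + 3.2 + 1.9 + 3.3 + 2.7 = 17.6 kJ/mol.
The minimum (17.6 kJ/mol) occurs with Cl at 300°.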